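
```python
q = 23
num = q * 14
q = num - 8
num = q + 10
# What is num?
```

Trace:
`q = 23` → q = 23
`num = q * 14` → num = 322
`q = num - 8` → q = 314
`num = q + 10` → num = 324
So num = 324

Answer: 324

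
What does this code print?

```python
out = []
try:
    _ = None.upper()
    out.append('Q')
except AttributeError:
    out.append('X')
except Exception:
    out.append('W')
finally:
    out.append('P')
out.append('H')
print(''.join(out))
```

Execution trace: 'X' (except AttributeError) → 'P' (finally) → 'H' (after the try/except). Output: XPH

Answer: XPH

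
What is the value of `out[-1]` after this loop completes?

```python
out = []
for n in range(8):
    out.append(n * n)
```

Last element of squares 0 to 7
`out` takes the values: [] → [0] → [0, 1] → [0, 1, 4] → [0, 1, 4, 9] → [0, 1, 4, 9, 16] → [0, 1, 4, 9, 16, 25] → [0, 1, 4, 9, 16, 25, 36] → [0, 1, 4, 9, 16, 25, 36, 49]
So `out[-1]` = 49

Answer: 49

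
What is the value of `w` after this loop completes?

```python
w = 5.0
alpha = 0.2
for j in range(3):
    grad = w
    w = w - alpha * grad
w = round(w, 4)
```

Gradient descent: w = 5.0 * (1 - 0.2)^3
`w` takes the values: 5.0 → 4.0 → 3.2 → 2.56

Answer: 2.56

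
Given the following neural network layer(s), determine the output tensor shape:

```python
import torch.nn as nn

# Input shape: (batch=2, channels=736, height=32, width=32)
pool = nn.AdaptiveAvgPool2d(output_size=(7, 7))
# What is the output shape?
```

Input: (2, 736, 32, 32) -> Output: (2, 736, 7, 7)

Answer: (2, 736, 7, 7)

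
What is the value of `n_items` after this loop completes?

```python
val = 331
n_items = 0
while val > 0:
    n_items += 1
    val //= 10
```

Count digits by repeated division by 10
`n_items` takes the values: 0 → 1 → 2 → 3

Answer: 3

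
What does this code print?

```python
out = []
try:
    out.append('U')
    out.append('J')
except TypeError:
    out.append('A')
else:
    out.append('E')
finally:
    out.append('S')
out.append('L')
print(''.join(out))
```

Execution trace: 'U' (try body) → 'J' (try body, no exception) → 'E' (else) → 'S' (finally) → 'L' (after the try/except). Output: UJESL

Answer: UJESL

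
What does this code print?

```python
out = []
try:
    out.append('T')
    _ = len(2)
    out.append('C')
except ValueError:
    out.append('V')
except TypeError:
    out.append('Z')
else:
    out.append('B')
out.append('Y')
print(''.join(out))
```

Execution trace: 'T' (try body) → 'Z' (except TypeError) → 'Y' (after the try/except). Output: TZY

Answer: TZY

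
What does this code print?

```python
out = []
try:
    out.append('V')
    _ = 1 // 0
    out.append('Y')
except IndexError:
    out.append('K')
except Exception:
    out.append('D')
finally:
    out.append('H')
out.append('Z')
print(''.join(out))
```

Execution trace: 'V' (try body) → 'D' (except Exception) → 'H' (finally) → 'Z' (after the try/except). Output: VDHZ

Answer: VDHZ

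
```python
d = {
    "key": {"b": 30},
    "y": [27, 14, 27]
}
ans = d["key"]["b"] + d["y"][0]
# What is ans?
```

Trace:
`d = { ...` → d = {'key': {'b': 30}, 'y': [27, 14, 27]}
`ans = d["key"]["b"] + d["y"][0]` → ans = 57
So ans = 57

Answer: 57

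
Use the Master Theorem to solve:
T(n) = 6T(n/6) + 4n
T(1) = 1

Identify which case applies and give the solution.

a=6, b=6, f(n)=4n. log_6(6) = 1. Since c=1 = 1, Case 2 applies: T(n) = Θ(n^log_b(a) · log n) = O(n log n).

Answer: O(n log n) - Case 2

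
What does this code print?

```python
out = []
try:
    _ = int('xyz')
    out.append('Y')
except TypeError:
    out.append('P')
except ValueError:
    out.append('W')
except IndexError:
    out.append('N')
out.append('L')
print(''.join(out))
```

Execution trace: 'W' (except ValueError) → 'L' (after the try/except). Output: WL

Answer: WL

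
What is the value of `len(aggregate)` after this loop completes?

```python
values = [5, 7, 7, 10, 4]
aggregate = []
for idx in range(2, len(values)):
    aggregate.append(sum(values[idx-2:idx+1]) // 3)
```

Number of 3-element averages
`aggregate` takes the values: [] → [6] → [6, 8] → [6, 8, 7]
So `len(aggregate)` = 3

Answer: 3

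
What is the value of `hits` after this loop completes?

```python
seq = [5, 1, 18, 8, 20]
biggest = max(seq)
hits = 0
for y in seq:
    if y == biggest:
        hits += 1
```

Count of max value 20 in [5, 1, 18, 8, 20]
`hits` takes the values: 0 → 1

Answer: 1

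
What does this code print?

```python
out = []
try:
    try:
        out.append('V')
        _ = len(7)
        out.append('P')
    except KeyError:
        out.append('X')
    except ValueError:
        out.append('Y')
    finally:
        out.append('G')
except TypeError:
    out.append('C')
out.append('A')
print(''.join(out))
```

Execution trace: 'V' (try body) → 'G' (finally) → 'C' (outer except TypeError) → 'A' (after the try/except). Output: VGCA

Answer: VGCA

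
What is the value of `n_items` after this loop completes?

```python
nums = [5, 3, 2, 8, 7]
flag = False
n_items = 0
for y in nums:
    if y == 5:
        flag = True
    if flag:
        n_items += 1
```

Count elements after first 5 in [5, 3, 2, 8, 7]
`n_items` takes the values: 0 → 1 → 2 → 3 → 4 → 5

Answer: 5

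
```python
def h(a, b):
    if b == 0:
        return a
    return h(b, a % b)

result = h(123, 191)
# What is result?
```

h(123, 191) -> h(191, 123) -> h(123, 68) -> h(68, 55) -> h(55, 13) -> h(13, 3) -> h(3, 1) -> h(1, 0) -> 1

Answer: 1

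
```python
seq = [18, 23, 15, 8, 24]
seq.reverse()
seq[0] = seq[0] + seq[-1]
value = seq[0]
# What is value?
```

Trace:
`seq = [18, 23, 15, 8, 24]` → seq = [18, 23, 15, 8, 24]
`seq.reverse()` → seq = [24, 8, 15, 23, 18]
`seq[0] = seq[0] + seq[-1]` → seq = [42, 8, 15, 23, 18]
`value = seq[0]` → value = 42
So value = 42

Answer: 42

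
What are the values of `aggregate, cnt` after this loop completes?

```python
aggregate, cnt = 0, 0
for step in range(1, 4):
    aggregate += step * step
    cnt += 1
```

Sum of squares and count
`aggregate, cnt` takes the values: (0, 0) → (1, 0) → (1, 1) → (5, 1) → (5, 2) → (14, 2) → (14, 3)

Answer: 14, 3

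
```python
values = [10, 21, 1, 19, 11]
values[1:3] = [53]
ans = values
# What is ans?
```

Trace:
`values = [10, 21, 1, 19, 11]` → values = [10, 21, 1, 19, 11]
`values[1:3] = [53]` → values = [10, 53, 19, 11]
`ans = values` → ans = [10, 53, 19, 11]
So ans = [10, 53, 19, 11]

Answer: [10, 53, 19, 11]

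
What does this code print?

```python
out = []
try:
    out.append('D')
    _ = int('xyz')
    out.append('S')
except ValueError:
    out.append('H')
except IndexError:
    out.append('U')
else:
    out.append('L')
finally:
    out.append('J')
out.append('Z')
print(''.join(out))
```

Execution trace: 'D' (try body) → 'H' (except ValueError) → 'J' (finally) → 'Z' (after the try/except). Output: DHJZ

Answer: DHJZ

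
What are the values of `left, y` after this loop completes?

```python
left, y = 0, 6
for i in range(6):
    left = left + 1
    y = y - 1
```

left goes 0→6, y goes 6→0
`left, y` takes the values: (0, 6) → (1, 6) → (1, 5) → (2, 5) → (2, 4) → (3, 4) → (3, 3) → (4, 3) → (4, 2) → (5, 2) → (5, 1) → (6, 1) → (6, 0)

Answer: 6, 0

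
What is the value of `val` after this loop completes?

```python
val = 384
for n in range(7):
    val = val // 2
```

Halve 7 times: 384 // 2^7 = 3
`val` takes the values: 384 → 192 → 96 → 48 → 24 → 12 → 6 → 3

Answer: 3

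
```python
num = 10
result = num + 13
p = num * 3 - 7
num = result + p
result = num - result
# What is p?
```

Trace:
`num = 10` → num = 10
`result = num + 13` → result = 23
`p = num * 3 - 7` → p = 23
`num = result + p` → num = 46
`result = num - result` → result = 23
So p = 23

Answer: 23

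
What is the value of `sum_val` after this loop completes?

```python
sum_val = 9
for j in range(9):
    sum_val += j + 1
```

Start at 9, add 1 to 9 = 54
`sum_val` takes the values: 9 → 10 → 12 → 15 → 19 → 24 → 30 → 37 → 45 → 54

Answer: 54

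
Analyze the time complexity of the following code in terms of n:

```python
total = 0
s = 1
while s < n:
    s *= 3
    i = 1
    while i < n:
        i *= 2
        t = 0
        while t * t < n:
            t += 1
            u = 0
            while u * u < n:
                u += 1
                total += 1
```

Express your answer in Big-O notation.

Each loop level contributes: log n × log n × √n × √n. Multiplying the contributions gives O(n log² n).

Answer: O(n log² n)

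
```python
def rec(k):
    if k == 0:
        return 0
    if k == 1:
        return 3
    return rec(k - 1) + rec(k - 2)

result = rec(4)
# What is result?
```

Build up from base cases: rec(0)=0, rec(1)=3, rec(2)=3, rec(3)=6, rec(4)=9

Answer: 9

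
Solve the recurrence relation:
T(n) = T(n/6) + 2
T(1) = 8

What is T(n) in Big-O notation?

Each step divides n by 6 and adds 2. After log_6(n) steps we reach T(1)=8. So T(n) = 2·log_6(n) + 8 = O(log n).

Answer: O(log n)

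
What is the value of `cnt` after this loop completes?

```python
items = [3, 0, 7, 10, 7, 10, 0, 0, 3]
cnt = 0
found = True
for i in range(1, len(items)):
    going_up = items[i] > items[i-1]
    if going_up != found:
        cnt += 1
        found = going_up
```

Count direction changes in [3, 0, 7, 10, 7, 10, 0, 0, 3]
`cnt` takes the values: 0 → 1 → 2 → 3 → 4 → 5 → 6

Answer: 6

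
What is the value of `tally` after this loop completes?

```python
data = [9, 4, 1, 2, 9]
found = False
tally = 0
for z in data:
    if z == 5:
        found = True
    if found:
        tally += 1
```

Count elements after first 5 in [9, 4, 1, 2, 9]
`tally` takes the values: 0

Answer: 0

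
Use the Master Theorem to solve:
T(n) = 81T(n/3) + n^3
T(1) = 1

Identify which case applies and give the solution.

a=81, b=3, f(n)=n^3. log_3(81) = 4. Since c=3 < 4, Case 1 applies: T(n) = Θ(n^log_b(a)) = O(n^4).

Answer: O(n^4) - Case 1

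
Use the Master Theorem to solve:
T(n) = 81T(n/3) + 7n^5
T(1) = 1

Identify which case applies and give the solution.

a=81, b=3, f(n)=7n^5. log_3(81) = 4. Since c=5 > 4 and the regularity condition holds (81(n/3)^5 = (81/3^5)n^5 with 81/3^5 < 1), Case 3 applies: T(n) = Θ(f(n)) = O(n^5).

Answer: O(n^5) - Case 3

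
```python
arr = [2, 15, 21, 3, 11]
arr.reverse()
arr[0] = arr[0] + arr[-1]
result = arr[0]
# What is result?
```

Trace:
`arr = [2, 15, 21, 3, 11]` → arr = [2, 15, 21, 3, 11]
`arr.reverse()` → arr = [11, 3, 21, 15, 2]
`arr[0] = arr[0] + arr[-1]` → arr = [13, 3, 21, 15, 2]
`result = arr[0]` → result = 13
So result = 13

Answer: 13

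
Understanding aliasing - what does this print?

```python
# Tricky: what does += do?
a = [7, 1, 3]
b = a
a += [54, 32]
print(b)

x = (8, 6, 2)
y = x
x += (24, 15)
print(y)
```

Key concept: += behavior differs for mutable vs immutable.
Step by step:
`a = [7, 1, 3]` → a = [7, 1, 3]
`b = a` → b = [7, 1, 3] (same object as a)
`a += [54, 32]` → a = [7, 1, 3, 54, 32] (same object as b); b = [7, 1, 3, 54, 32] (same object as a)
`print(b)` → prints [7, 1, 3, 54, 32]
`x = (8, 6, 2)` → x = (8, 6, 2)
`y = x` → y = (8, 6, 2)
`x += (24, 15)` → x = (8, 6, 2, 24, 15)
`print(y)` → prints (8, 6, 2)

Answer:
[7, 1, 3, 54, 32]
(8, 6, 2)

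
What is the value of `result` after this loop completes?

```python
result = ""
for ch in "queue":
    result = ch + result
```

Reverse 'queue'
`result` takes the values: "" → "q" → "uq" → "euq" → "ueuq" → "eueuq"

Answer: "eueuq"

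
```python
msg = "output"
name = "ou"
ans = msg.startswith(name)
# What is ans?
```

Trace:
`msg = "output"` → msg = 'output'
`name = "ou"` → name = 'ou'
`ans = msg.startswith(name)` → ans = True
So ans = True

Answer: True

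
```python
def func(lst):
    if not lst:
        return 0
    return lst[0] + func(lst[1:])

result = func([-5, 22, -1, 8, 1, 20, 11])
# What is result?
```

(-5) + 22 + (-1) + 8 + 1 + 20 + 11 + 0 = 56

Answer: 56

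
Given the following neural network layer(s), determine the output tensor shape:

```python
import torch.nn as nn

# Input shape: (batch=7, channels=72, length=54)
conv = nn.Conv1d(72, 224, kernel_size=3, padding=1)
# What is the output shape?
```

Input: (7, 72, 54) -> Output: (7, 224, 54)

Answer: (7, 224, 54)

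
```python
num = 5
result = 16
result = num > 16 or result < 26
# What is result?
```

Trace:
`num = 5` → num = 5
`result = 16` → result = 16
`result = num > 16 or result < 26` → result = True
So result = True

Answer: True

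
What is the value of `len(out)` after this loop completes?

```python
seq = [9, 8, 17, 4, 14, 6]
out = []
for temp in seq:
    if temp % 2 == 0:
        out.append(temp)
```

Count even numbers in [9, 8, 17, 4, 14, 6]
`out` takes the values: [] → [8] → [8, 4] → [8, 4, 14] → [8, 4, 14, 6]
So `len(out)` = 4

Answer: 4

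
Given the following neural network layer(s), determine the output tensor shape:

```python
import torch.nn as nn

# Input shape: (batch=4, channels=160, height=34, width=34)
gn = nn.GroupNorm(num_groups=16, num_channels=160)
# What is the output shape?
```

Input: (4, 160, 34, 34) -> Output: (4, 160, 34, 34)

Answer: (4, 160, 34, 34)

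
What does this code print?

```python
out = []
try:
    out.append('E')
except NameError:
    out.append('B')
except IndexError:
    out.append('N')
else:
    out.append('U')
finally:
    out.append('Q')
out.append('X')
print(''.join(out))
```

Execution trace: 'E' (try body, no exception) → 'U' (else) → 'Q' (finally) → 'X' (after the try/except). Output: EUQX

Answer: EUQX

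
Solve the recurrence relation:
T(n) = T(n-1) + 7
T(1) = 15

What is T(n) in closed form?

Unrolling: T(n) = T(1) + 7·(n-1) = 15 + 7(n-1) = 7n + 8.

Answer: T(n) = 7n + 8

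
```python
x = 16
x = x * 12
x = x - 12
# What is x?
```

Trace:
`x = 16` → x = 16
`x = x * 12` → x = 192
`x = x - 12` → x = 180
So x = 180

Answer: 180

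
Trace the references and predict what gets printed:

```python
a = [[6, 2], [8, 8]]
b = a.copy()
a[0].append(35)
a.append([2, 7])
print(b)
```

Key concept: shallow copy with nested lists.
Step by step:
`a = [[6, 2], [8, 8]]` → a = [[6, 2], [8, 8]]
`b = a.copy()` → b = [[6, 2], [8, 8]]
`a[0].append(35)` → a = [[6, 2, 35], [8, 8]]; b = [[6, 2, 35], [8, 8]]
`a.append([2, 7])` → a = [[6, 2, 35], [8, 8], [2, 7]]
`print(b)` → prints [[6, 2, 35], [8, 8]]

Answer: [[6, 2, 35], [8, 8]]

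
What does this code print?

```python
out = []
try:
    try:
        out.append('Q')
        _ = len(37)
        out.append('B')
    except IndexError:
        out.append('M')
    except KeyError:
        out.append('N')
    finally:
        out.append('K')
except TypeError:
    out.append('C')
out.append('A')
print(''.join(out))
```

Execution trace: 'Q' (try body) → 'K' (finally) → 'C' (outer except TypeError) → 'A' (after the try/except). Output: QKCA

Answer: QKCA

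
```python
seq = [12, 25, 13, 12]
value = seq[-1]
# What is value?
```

Trace:
`seq = [12, 25, 13, 12]` → seq = [12, 25, 13, 12]
`value = seq[-1]` → value = 12
So value = 12

Answer: 12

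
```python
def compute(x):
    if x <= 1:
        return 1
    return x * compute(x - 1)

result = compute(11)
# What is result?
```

compute(11) = 11 * 10 * 9 * 8 * 7 * 6 * 5 * 4 * 3 * 2 * 1 = 39916800

Answer: 39916800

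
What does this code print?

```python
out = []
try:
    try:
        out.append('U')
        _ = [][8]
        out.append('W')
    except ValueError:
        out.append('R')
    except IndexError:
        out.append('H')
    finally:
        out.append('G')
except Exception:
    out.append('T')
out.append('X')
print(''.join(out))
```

Execution trace: 'U' (inner try body) → 'H' (inner except IndexError) → 'G' (inner finally) → 'X' (after the try/except). Output: UHGX

Answer: UHGX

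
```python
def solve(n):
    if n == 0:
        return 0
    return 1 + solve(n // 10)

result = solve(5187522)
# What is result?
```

Count of digits of 5187522: 7

Answer: 7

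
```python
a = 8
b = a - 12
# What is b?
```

Trace:
`a = 8` → a = 8
`b = a - 12` → b = -4
So b = -4

Answer: -4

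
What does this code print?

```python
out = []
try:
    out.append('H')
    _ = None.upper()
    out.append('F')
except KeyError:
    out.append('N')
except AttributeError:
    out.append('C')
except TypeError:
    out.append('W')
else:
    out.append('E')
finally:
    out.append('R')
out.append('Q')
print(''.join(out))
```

Execution trace: 'H' (try body) → 'C' (except AttributeError) → 'R' (finally) → 'Q' (after the try/except). Output: HCRQ

Answer: HCRQ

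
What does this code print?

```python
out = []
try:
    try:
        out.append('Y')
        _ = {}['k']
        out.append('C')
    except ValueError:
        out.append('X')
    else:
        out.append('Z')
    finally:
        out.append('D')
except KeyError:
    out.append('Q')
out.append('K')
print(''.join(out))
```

Execution trace: 'Y' (try body) → 'D' (finally) → 'Q' (outer except KeyError) → 'K' (after the try/except). Output: YDQK

Answer: YDQK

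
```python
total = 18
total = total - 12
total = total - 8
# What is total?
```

Trace:
`total = 18` → total = 18
`total = total - 12` → total = 6
`total = total - 8` → total = -2
So total = -2

Answer: -2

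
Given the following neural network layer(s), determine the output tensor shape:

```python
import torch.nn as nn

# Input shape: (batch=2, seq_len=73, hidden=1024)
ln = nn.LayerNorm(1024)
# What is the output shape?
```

Input: (2, 73, 1024) -> Output: (2, 73, 1024)

Answer: (2, 73, 1024)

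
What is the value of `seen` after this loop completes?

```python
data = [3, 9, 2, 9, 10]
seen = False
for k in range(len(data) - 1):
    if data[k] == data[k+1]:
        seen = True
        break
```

Check consecutive duplicates in [3, 9, 2, 9, 10]
`seen` takes the values: False

Answer: False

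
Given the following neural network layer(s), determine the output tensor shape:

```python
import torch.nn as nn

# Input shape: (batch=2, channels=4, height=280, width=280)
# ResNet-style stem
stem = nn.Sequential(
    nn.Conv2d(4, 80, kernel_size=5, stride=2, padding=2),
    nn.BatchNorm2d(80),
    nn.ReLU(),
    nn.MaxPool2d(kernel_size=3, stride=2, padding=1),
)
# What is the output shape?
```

Input: (2, 4, 280, 280) -> after Conv2d 5x5 stride=2: (2, 80, 140, 140) -> Output: (2, 80, 70, 70)

Answer: (2, 80, 70, 70)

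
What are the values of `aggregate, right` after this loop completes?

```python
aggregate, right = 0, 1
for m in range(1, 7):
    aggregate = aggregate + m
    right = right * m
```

Sum and factorial of 1 to 6
`aggregate, right` takes the values: (0, 1) → (1, 1) → (3, 1) → (3, 2) → (6, 2) → (6, 6) → (10, 6) → (10, 24) → (15, 24) → (15, 120) → (21, 120) → (21, 720)

Answer: 21, 720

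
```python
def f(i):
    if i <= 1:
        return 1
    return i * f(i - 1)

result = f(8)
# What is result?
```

f(8) = 8 * 7 * 6 * 5 * 4 * 3 * 2 * 1 = 40320

Answer: 40320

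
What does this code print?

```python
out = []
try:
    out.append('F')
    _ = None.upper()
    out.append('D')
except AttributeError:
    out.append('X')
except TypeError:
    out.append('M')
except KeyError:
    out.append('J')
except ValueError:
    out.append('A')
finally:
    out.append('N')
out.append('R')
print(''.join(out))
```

Execution trace: 'F' (try body) → 'X' (except AttributeError) → 'N' (finally) → 'R' (after the try/except). Output: FXNR

Answer: FXNR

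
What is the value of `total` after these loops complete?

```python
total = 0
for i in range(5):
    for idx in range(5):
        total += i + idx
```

Sum of all i+idx for i,idx in 5x5
`total` takes the values: 0 → 1 → 3 → 6 → 10 → 11 → 13 → 16 → 20 → 25 → 27 → 30 → 34 → 39 → 45 → 48 → 52 → 57 → 63 → 70 → 74 → 79 → 85 → 92 → 100

Answer: 100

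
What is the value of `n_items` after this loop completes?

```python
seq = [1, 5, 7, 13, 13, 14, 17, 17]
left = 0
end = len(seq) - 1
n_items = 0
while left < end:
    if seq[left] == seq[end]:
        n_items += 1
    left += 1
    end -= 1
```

Count matching pairs from ends
`n_items` takes the values: 0 → 1

Answer: 1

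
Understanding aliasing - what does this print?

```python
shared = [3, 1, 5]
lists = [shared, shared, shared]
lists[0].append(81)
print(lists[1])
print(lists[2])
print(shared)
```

Key concept: list of same reference.
Step by step:
`shared = [3, 1, 5]` → shared = [3, 1, 5]
`lists = [shared, shared, shared]` → lists = [[3, 1, 5], [3, 1, 5], [3, 1, 5]]
`lists[0].append(81)` → shared = [3, 1, 5, 81]; lists = [[3, 1, 5, 81], [3, 1, 5, 81], [3, 1, 5, 81]]
`print(lists[1])` → prints [3, 1, 5, 81]
`print(lists[2])` → prints [3, 1, 5, 81]
`print(shared)` → prints [3, 1, 5, 81]

Answer:
[3, 1, 5, 81]
[3, 1, 5, 81]
[3, 1, 5, 81]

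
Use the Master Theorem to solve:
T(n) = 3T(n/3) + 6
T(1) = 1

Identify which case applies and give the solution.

a=3, b=3, f(n)=6. log_3(3) = 1. Since c=0 < 1, Case 1 applies: T(n) = Θ(n^log_b(a)) = O(n).

Answer: O(n) - Case 1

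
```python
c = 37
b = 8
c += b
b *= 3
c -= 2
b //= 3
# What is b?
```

Trace:
`c = 37` → c = 37
`b = 8` → b = 8
`c += b` → c = 45
`b *= 3` → b = 24
`c -= 2` → c = 43
`b //= 3` → b = 8
So b = 8

Answer: 8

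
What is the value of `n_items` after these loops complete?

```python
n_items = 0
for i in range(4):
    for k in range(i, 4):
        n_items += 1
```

Upper triangle: 4 + 3 + ... + 1
`n_items` takes the values: 0 → 1 → 2 → 3 → 4 → 5 → 6 → 7 → 8 → 9 → 10

Answer: 10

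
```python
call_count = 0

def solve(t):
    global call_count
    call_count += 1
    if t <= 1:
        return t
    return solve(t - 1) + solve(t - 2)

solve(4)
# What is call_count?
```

Calls(t) = 1 + Calls(t-1) + Calls(t-2); Calls(0)=Calls(1)=1. For t=4 this gives 9.

Answer: 9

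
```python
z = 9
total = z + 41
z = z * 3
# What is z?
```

Trace:
`z = 9` → z = 9
`total = z + 41` → total = 50
`z = z * 3` → z = 27
So z = 27

Answer: 27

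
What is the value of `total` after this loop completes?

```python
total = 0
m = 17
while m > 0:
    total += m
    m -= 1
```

Sum 17 down to 1
`total` takes the values: 0 → 17 → 33 → 48 → 62 → 75 → 87 → 98 → 108 → 117 → 125 → 132 → 138 → 143 → 147 → 150 → 152 → 153

Answer: 153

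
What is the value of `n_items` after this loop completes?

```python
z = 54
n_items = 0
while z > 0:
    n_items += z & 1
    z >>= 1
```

Count set bits in 54 (binary: 0b110110)
`n_items` takes the values: 0 → 1 → 2 → 3 → 4

Answer: 4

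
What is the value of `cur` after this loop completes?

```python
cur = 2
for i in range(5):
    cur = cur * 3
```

Multiply by 3, 5 times: 2 * 3^5 = 486
`cur` takes the values: 2 → 6 → 18 → 54 → 162 → 486

Answer: 486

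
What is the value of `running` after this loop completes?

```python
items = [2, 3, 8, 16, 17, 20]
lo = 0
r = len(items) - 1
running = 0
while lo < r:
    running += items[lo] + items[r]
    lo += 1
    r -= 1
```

Sum of pairs from ends
`running` takes the values: 0 → 22 → 42 → 66

Answer: 66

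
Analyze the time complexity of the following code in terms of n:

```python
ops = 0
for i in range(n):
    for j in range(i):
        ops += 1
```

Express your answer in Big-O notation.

Each loop level contributes: n × n. Multiplying the contributions gives O(n^2).

Answer: O(n^2)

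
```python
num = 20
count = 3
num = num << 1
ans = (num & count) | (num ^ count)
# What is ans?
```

Trace:
`num = 20` → num = 20
`count = 3` → count = 3
`num = num << 1` → num = 40
`ans = (num & count) | (num ^ count)` → ans = 43
So ans = 43

Answer: 43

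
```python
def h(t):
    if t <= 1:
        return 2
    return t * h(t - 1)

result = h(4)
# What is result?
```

h(4) = 4 * 3 * 2 * 2 = 48

Answer: 48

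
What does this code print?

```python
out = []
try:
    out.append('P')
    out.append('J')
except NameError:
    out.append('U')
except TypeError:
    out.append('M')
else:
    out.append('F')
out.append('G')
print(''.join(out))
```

Execution trace: 'P' (try body) → 'J' (try body, no exception) → 'F' (else) → 'G' (after the try/except). Output: PJFG

Answer: PJFG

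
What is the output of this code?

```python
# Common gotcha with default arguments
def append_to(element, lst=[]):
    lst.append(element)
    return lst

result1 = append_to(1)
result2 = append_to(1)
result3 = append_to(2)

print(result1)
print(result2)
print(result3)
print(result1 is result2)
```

Key concept: mutable default argument gotcha.
Step by step:
`result1 = append_to(1)` → result1 = [1]
`result2 = append_to(1)` → result1 = [1, 1] (same object as result2); result2 = [1, 1] (same object as result1)
`result3 = append_to(2)` → result1 = [1, 1, 2] (same object as result2, result3); result2 = [1, 1, 2] (same object as result1, result3); result3 = [1, 1, 2] (same object as result1, result2)
`print(result1)` → prints [1, 1, 2]
`print(result2)` → prints [1, 1, 2]
`print(result3)` → prints [1, 1, 2]
`print(result1 is result2)` → prints True

Answer:
[1, 1, 2]
[1, 1, 2]
[1, 1, 2]
True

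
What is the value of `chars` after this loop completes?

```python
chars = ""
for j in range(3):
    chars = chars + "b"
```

Repeat 'b' 3 times
`chars` takes the values: "" → "b" → "bb" → "bbb"

Answer: "bbb"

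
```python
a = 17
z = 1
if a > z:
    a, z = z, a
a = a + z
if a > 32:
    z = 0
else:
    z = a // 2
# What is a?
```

Trace:
`a = 17` → a = 17
`z = 1` → z = 1
`if a > z: ...` → a > z is True → a = 1; z = 17
`a = a + z` → a = 18
`if a > 32: ...` → a > 32 is False, take else branch → z = 9
So a = 18

Answer: 18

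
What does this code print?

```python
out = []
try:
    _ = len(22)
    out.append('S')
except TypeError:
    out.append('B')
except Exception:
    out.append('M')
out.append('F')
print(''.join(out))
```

Execution trace: 'B' (except TypeError) → 'F' (after the try/except). Output: BF

Answer: BF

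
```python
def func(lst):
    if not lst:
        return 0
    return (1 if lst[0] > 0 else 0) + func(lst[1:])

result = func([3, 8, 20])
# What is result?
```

Count of positive elements in [3, 8, 20] = 3

Answer: 3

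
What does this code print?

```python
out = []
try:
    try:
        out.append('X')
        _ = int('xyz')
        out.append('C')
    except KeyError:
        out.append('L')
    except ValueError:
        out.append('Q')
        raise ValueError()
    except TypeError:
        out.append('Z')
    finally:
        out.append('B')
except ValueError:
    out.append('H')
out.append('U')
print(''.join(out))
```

Execution trace: 'X' (inner try body) → 'Q' (inner except ValueError) → 'B' (inner finally) → 'H' (outer except ValueError) → 'U' (after the try/except). Output: XQBHU

Answer: XQBHU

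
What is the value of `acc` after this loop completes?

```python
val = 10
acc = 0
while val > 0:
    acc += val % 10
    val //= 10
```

Sum digits of 10
`acc` takes the values: 0 → 1

Answer: 1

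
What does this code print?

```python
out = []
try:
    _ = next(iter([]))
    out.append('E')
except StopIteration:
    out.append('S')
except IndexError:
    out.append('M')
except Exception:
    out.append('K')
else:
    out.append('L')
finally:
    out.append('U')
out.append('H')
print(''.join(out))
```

Execution trace: 'S' (except StopIteration) → 'U' (finally) → 'H' (after the try/except). Output: SUH

Answer: SUH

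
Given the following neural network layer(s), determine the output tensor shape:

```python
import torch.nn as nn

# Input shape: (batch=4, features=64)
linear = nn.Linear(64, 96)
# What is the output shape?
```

Input: (4, 64) -> Output: (4, 96)

Answer: (4, 96)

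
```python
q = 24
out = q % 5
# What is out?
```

Trace:
`q = 24` → q = 24
`out = q % 5` → out = 4
So out = 4

Answer: 4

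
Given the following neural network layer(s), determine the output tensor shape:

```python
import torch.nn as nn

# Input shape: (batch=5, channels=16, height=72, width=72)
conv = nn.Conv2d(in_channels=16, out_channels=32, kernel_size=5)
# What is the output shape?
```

Input: (5, 16, 72, 72) -> Output: (5, 32, 68, 68)

Answer: (5, 32, 68, 68)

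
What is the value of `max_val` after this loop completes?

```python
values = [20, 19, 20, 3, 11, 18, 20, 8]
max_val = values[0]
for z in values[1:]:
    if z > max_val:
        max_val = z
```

Maximum of [20, 19, 20, 3, 11, 18, 20, 8]
`max_val` takes the values: 20

Answer: 20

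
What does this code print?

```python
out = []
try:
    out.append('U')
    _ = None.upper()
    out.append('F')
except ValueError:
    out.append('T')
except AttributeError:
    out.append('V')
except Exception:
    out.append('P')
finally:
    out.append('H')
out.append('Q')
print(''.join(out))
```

Execution trace: 'U' (try body) → 'V' (except AttributeError) → 'H' (finally) → 'Q' (after the try/except). Output: UVHQ

Answer: UVHQ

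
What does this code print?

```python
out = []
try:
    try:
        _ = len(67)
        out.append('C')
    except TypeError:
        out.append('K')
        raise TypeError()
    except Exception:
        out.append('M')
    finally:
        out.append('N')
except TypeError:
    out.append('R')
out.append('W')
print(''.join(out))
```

Execution trace: 'K' (inner except TypeError) → 'N' (inner finally) → 'R' (outer except TypeError) → 'W' (after the try/except). Output: KNRW

Answer: KNRW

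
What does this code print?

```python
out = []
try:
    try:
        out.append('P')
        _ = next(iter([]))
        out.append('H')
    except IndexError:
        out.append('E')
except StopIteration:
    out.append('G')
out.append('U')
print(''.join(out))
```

Execution trace: 'P' (inner try body) → 'G' (outer except StopIteration) → 'U' (after the try/except). Output: PGU

Answer: PGU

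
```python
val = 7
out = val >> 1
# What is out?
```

Trace:
`val = 7` → val = 7
`out = val >> 1` → out = 3
So out = 3

Answer: 3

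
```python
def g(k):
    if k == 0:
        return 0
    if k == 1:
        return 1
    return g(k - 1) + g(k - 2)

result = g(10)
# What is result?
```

Build up from base cases: g(0)=0, g(1)=1, g(2)=1, g(3)=2, g(4)=3, g(5)=5, g(6)=8, ..., g(10)=55

Answer: 55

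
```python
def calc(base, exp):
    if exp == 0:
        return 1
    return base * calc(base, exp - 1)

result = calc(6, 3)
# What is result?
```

calc(6, 3) = 6 * 6 * 6 = 216

Answer: 216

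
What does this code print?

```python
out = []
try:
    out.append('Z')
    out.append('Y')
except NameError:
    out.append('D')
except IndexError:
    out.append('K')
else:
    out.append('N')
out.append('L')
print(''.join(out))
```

Execution trace: 'Z' (try body) → 'Y' (try body, no exception) → 'N' (else) → 'L' (after the try/except). Output: ZYNL

Answer: ZYNL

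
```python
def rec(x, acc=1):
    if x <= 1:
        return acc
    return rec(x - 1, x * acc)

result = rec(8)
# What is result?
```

Accumulator trace (n, acc): (8, 1) -> (7, 8) -> (6, 56) -> (5, 336) -> (4, 1680) -> (3, 6720) -> (2, 20160) -> (1, 40320) -> return 40320

Answer: 40320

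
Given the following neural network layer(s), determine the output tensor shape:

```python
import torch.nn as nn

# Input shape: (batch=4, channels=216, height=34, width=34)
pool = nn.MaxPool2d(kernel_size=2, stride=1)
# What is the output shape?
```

Input: (4, 216, 34, 34) -> Output: (4, 216, 33, 33)

Answer: (4, 216, 33, 33)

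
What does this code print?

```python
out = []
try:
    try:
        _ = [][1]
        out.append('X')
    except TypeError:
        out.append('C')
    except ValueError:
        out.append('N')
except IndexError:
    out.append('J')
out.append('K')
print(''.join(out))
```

Execution trace: 'J' (outer except IndexError) → 'K' (after the try/except). Output: JK

Answer: JK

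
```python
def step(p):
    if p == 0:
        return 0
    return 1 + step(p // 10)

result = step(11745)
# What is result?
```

Count of digits of 11745: 5

Answer: 5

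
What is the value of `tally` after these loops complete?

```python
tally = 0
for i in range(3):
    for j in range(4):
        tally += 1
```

3 * 4 = 12
`tally` takes the values: 0 → 1 → 2 → 3 → 4 → 5 → 6 → 7 → 8 → 9 → 10 → 11 → 12

Answer: 12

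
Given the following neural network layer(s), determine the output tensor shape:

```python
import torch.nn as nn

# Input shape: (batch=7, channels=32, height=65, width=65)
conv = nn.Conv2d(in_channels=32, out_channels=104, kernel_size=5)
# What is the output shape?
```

Input: (7, 32, 65, 65) -> Output: (7, 104, 61, 61)

Answer: (7, 104, 61, 61)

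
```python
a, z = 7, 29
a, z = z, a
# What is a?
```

Trace:
`a, z = 7, 29` → a = 7; z = 29
`a, z = z, a` → a = 29; z = 7
So a = 29

Answer: 29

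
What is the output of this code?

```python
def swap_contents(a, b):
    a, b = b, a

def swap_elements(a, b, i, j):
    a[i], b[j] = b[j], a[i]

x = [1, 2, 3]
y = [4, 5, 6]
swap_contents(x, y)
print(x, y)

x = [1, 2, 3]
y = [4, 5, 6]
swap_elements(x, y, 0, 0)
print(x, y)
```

Key concept: parameter rebinding vs mutation.
Step by step:
`x = [1, 2, 3]` → x = [1, 2, 3]
`y = [4, 5, 6]` → y = [4, 5, 6]
`swap_contents(x, y)` → no visible change to tracked variables
`print(x, y)` → prints [1, 2, 3] [4, 5, 6]
`x = [1, 2, 3]` → x = [1, 2, 3]
`y = [4, 5, 6]` → y = [4, 5, 6]
`swap_elements(x, y, 0, 0)` → x = [4, 2, 3]; y = [1, 5, 6]
`print(x, y)` → prints [4, 2, 3] [1, 5, 6]

Answer:
[1, 2, 3] [4, 5, 6]
[4, 2, 3] [1, 5, 6]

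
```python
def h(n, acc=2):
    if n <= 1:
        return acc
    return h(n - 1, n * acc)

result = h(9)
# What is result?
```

Accumulator trace (n, acc): (9, 2) -> (8, 18) -> (7, 144) -> (6, 1008) -> (5, 6048) -> (4, 30240) -> (3, 120960) -> (2, 362880) -> (1, 725760) -> return 725760

Answer: 725760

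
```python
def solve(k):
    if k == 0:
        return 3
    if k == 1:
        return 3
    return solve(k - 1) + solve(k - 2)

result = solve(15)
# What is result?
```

Build up from base cases: solve(0)=3, solve(1)=3, solve(2)=6, solve(3)=9, solve(4)=15, solve(5)=24, solve(6)=39, ..., solve(15)=2961

Answer: 2961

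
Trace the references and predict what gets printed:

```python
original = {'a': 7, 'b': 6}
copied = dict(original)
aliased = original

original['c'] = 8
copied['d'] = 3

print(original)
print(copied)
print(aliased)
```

Key concept: dict() creates copy, assignment creates alias.
Step by step:
`original = {'a': 7, 'b': 6}` → original = {'a': 7, 'b': 6}
`copied = dict(original)` → copied = {'a': 7, 'b': 6}
`aliased = original` → aliased = {'a': 7, 'b': 6} (same object as original)
`original['c'] = 8` → original = {'a': 7, 'b': 6, 'c': 8} (same object as aliased); aliased = {'a': 7, 'b': 6, 'c': 8} (same object as original)
`copied['d'] = 3` → copied = {'a': 7, 'b': 6, 'd': 3}
`print(original)` → prints {'a': 7, 'b': 6, 'c': 8}
`print(copied)` → prints {'a': 7, 'b': 6, 'd': 3}
`print(aliased)` → prints {'a': 7, 'b': 6, 'c': 8}

Answer:
{'a': 7, 'b': 6, 'c': 8}
{'a': 7, 'b': 6, 'd': 3}
{'a': 7, 'b': 6, 'c': 8}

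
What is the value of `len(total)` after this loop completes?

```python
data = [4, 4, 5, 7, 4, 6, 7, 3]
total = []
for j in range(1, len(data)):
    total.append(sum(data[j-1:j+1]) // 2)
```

Number of 2-element averages
`total` takes the values: [] → [4] → [4, 4] → [4, 4, 6] → [4, 4, 6, 5] → [4, 4, 6, 5, 5] → [4, 4, 6, 5, 5, 6] → [4, 4, 6, 5, 5, 6, 5]
So `len(total)` = 7

Answer: 7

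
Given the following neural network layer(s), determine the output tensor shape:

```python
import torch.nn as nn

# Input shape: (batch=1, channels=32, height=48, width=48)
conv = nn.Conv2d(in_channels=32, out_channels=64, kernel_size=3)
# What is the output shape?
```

Input: (1, 32, 48, 48) -> Output: (1, 64, 46, 46)

Answer: (1, 64, 46, 46)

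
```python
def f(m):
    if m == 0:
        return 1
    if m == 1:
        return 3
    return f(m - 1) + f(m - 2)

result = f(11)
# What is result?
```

Build up from base cases: f(0)=1, f(1)=3, f(2)=4, f(3)=7, f(4)=11, f(5)=18, f(6)=29, ..., f(11)=322

Answer: 322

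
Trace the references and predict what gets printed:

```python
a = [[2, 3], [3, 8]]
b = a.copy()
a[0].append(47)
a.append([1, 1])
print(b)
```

Key concept: shallow copy with nested lists.
Step by step:
`a = [[2, 3], [3, 8]]` → a = [[2, 3], [3, 8]]
`b = a.copy()` → b = [[2, 3], [3, 8]]
`a[0].append(47)` → a = [[2, 3, 47], [3, 8]]; b = [[2, 3, 47], [3, 8]]
`a.append([1, 1])` → a = [[2, 3, 47], [3, 8], [1, 1]]
`print(b)` → prints [[2, 3, 47], [3, 8]]

Answer: [[2, 3, 47], [3, 8]]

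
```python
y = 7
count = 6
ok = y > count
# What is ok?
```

Trace:
`y = 7` → y = 7
`count = 6` → count = 6
`ok = y > count` → ok = True
So ok = True

Answer: True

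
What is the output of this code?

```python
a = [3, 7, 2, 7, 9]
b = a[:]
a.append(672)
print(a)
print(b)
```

Key concept: slice [:] creates copy.
Step by step:
`a = [3, 7, 2, 7, 9]` → a = [3, 7, 2, 7, 9]
`b = a[:]` → b = [3, 7, 2, 7, 9]
`a.append(672)` → a = [3, 7, 2, 7, 9, 672]
`print(a)` → prints [3, 7, 2, 7, 9, 672]
`print(b)` → prints [3, 7, 2, 7, 9]

Answer:
[3, 7, 2, 7, 9, 672]
[3, 7, 2, 7, 9]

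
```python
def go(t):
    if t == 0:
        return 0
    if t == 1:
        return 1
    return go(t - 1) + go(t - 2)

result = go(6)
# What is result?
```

Build up from base cases: go(0)=0, go(1)=1, go(2)=1, go(3)=2, go(4)=3, go(5)=5, go(6)=8

Answer: 8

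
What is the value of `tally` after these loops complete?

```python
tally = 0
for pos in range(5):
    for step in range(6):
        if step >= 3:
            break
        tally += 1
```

Inner breaks at 3, outer runs 5 times
`tally` takes the values: 0 → 1 → 2 → 3 → 4 → 5 → 6 → 7 → 8 → 9 → 10 → 11 → 12 → 13 → 14 → 15

Answer: 15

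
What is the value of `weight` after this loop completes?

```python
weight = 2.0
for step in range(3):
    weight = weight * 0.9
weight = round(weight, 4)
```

Exponential decay: 2.0 * 0.9^3
`weight` takes the values: 2.0 → 1.8 → 1.62 → 1.458

Answer: 1.458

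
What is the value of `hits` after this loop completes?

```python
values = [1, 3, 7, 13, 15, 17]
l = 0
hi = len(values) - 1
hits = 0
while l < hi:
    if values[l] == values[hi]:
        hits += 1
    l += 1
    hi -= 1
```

Count matching pairs from ends
`hits` takes the values: 0

Answer: 0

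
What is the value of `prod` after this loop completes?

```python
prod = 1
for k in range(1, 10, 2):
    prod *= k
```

Product of 1, 3, 5, ... up to 9
`prod` takes the values: 1 → 3 → 15 → 105 → 945

Answer: 945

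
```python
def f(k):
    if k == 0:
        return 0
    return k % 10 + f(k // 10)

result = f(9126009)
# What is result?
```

Sum of digits of 9126009: 9 + 0 + 0 + 6 + 2 + 1 + 9 = 27

Answer: 27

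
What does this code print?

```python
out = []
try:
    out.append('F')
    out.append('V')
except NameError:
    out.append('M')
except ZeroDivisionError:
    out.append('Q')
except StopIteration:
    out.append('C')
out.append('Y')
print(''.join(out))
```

Execution trace: 'F' (try body) → 'V' (try body, no exception) → 'Y' (after the try/except). Output: FVY

Answer: FVY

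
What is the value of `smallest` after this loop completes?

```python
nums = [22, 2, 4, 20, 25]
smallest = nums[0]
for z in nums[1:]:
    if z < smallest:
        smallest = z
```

Minimum of [22, 2, 4, 20, 25]
`smallest` takes the values: 22 → 2

Answer: 2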